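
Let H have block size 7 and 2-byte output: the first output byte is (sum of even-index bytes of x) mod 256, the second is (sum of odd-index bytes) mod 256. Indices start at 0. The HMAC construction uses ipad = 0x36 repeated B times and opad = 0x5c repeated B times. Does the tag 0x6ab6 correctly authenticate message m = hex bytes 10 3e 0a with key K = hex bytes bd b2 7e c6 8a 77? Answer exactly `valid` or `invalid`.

Key hex bytes bd b2 7e c6 8a 77 is 6 bytes ≤ B = 7; zero-pad to 7 bytes: K' = bd b2 7e c6 8a 77 00.
K' ⊕ ipad = 8b 84 48 f0 bc 41 36; K' ⊕ opad = e1 ee 22 9a d6 2b 5c.
Inner hash: even-index sum = 515 mod 256 = 3; odd-index sum = 463 mod 256 = 207 → 03 cf.
Outer hash (recomputed tag): even-index sum = 772 mod 256 = 4; odd-index sum = 438 mod 256 = 182 → 04 b6.
Recomputed tag = 04b6; claimed = 6ab6 → mismatch.

invalid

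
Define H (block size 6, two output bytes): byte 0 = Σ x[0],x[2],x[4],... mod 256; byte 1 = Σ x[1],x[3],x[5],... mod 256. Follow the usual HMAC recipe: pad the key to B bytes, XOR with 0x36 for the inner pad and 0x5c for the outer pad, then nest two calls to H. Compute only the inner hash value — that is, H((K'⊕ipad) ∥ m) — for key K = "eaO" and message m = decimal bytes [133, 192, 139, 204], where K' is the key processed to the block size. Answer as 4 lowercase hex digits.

124f

Key "eaO" = 65 61 4f is 3 bytes ≤ B = 6; zero-pad to 6 bytes: K' = 65 61 4f 00 00 00.
K' ⊕ ipad = 53 57 79 36 36 36.
Inner input = 53 57 79 36 36 36 ∥ 85 c0 8b cc.
Inner hash: even-index sum = 530 mod 256 = 18; odd-index sum = 591 mod 256 = 79 → 12 4f.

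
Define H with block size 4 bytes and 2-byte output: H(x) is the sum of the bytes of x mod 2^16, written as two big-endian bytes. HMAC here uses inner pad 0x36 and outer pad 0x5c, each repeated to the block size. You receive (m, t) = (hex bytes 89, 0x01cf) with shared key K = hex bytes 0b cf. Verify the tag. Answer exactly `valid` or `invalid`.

valid

Key hex bytes 0b cf is 2 bytes ≤ B = 4; zero-pad to 4 bytes: K' = 0b cf 00 00.
K' ⊕ ipad = 3d f9 36 36; K' ⊕ opad = 57 93 5c 5c.
Inner hash: sum = 61+249+54+54+137 = 555 → 02 2b.
Outer hash (recomputed tag): sum = 87+147+92+92+2+43 = 463 → 01 cf.
Recomputed tag = 01cf; claimed = 01cf → match.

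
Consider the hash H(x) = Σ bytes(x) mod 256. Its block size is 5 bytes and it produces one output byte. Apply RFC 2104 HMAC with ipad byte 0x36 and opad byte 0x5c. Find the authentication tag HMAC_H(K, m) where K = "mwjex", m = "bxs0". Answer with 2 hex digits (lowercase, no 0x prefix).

05

Key "mwjex" = 6d 77 6a 65 78 is exactly B = 5 bytes: K' = 6d 77 6a 65 78.
K' ⊕ ipad = 5b 41 5c 53 4e.  K' ⊕ opad = 31 2b 36 39 24.
Inner input = (K'⊕ipad) ∥ m = 5b 41 5c 53 4e ∥ 62 78 73 30.
Inner hash: sum = 91+65+92+83+78+98+120+115+48 = 790; mod 256 = 22 → 16.
Outer input = (K'⊕opad) ∥ inner = 31 2b 36 39 24 ∥ 16.
Outer hash (tag): sum = 49+43+54+57+36+22 = 261; mod 256 = 5 → 05.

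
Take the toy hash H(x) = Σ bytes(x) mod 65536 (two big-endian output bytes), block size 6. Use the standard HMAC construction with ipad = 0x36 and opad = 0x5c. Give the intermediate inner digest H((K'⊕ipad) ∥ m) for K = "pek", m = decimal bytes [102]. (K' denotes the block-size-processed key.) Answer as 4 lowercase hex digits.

Key "pek" = 70 65 6b is 3 bytes ≤ B = 6; zero-pad to 6 bytes: K' = 70 65 6b 00 00 00.
K' ⊕ ipad = 46 53 5d 36 36 36.
Inner input = 46 53 5d 36 36 36 ∥ 66.
Inner hash: sum = 70+83+93+54+54+54+102 = 510 → 01 fe.

01fe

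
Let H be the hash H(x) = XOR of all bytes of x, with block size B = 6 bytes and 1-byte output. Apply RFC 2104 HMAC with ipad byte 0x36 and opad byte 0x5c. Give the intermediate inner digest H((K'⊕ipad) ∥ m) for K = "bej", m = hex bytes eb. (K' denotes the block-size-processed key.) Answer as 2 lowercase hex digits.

Key "bej" = 62 65 6a is 3 bytes ≤ B = 6; zero-pad to 6 bytes: K' = 62 65 6a 00 00 00.
K' ⊕ ipad = 54 53 5c 36 36 36.
Inner input = 54 53 5c 36 36 36 ∥ eb.
Inner hash: XOR 54⊕53⊕5c⊕36⊕36⊕36⊕eb = 86.

86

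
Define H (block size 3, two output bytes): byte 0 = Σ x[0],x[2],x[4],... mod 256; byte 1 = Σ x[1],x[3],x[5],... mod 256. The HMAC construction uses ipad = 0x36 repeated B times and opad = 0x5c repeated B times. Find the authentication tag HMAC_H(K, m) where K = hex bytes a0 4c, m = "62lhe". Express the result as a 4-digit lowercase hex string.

d976

Key hex bytes a0 4c is 2 bytes ≤ B = 3; zero-pad to 3 bytes: K' = a0 4c 00.
K' ⊕ ipad = 96 7a 36.  K' ⊕ opad = fc 10 5c.
Inner input = (K'⊕ipad) ∥ m = 96 7a 36 ∥ 36 32 6c 68 65.
Inner hash: even-index sum = 358 mod 256 = 102; odd-index sum = 385 mod 256 = 129 → 66 81.
Outer input = (K'⊕opad) ∥ inner = fc 10 5c ∥ 66 81.
Outer hash (tag): even-index sum = 473 mod 256 = 217; odd-index sum = 118 mod 256 = 118 → d9 76.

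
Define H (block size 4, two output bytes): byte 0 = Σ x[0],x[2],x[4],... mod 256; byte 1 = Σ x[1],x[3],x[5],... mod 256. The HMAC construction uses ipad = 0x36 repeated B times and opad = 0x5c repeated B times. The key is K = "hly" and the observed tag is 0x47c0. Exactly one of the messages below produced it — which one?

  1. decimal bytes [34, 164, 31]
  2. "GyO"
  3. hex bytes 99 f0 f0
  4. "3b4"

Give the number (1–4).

1

Key "hly" = 68 6c 79 is 3 bytes ≤ B = 4; zero-pad to 4 bytes: K' = 68 6c 79 00.
K' ⊕ ipad = 5e 5a 4f 36; K' ⊕ opad = 34 30 25 5c.
m1: inner = H(5e 5a 4f 36 22 a4 1f) = ee 34; tag = H(34 30 25 5c ee 34) = 47c0 ← matches
m2: inner = H(5e 5a 4f 36 47 79 4f) = 43 09; tag = H(34 30 25 5c 43 09) = 9c95
m3: inner = H(5e 5a 4f 36 99 f0 f0) = 36 80; tag = H(34 30 25 5c 36 80) = 8f0c
m4: inner = H(5e 5a 4f 36 33 62 34) = 14 f2; tag = H(34 30 25 5c 14 f2) = 6d7e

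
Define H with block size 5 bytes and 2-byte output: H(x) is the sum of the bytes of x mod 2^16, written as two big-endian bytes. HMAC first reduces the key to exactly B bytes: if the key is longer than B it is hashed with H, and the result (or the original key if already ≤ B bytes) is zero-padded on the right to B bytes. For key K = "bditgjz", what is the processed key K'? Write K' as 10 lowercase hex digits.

|K| = 7 > B = 5, so first hash the key.
H(K): sum = 98+100+105+116+103+106+122 = 750 → 02 ee.
Zero-pad H(K) = 02 ee to 5 bytes: K' = 02 ee 00 00 00.

02ee000000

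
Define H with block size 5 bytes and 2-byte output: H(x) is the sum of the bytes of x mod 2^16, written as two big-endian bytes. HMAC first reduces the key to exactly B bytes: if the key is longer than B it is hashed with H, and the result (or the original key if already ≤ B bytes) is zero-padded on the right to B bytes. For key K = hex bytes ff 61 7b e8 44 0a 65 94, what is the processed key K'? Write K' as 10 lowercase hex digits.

040a000000

|K| = 8 > B = 5, so first hash the key.
H(K): sum = 255+97+123+232+68+10+101+148 = 1034 → 04 0a.
Zero-pad H(K) = 04 0a to 5 bytes: K' = 04 0a 00 00 00.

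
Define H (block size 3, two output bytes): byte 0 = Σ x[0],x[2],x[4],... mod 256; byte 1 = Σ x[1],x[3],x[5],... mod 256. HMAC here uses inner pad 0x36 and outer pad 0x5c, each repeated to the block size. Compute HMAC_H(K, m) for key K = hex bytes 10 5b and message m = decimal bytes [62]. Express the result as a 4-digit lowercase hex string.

Key hex bytes 10 5b is 2 bytes ≤ B = 3; zero-pad to 3 bytes: K' = 10 5b 00.
K' ⊕ ipad = 26 6d 36.  K' ⊕ opad = 4c 07 5c.
Inner input = (K'⊕ipad) ∥ m = 26 6d 36 ∥ 3e.
Inner hash: even-index sum = 92 mod 256 = 92; odd-index sum = 171 mod 256 = 171 → 5c ab.
Outer input = (K'⊕opad) ∥ inner = 4c 07 5c ∥ 5c ab.
Outer hash (tag): even-index sum = 339 mod 256 = 83; odd-index sum = 99 mod 256 = 99 → 53 63.

5363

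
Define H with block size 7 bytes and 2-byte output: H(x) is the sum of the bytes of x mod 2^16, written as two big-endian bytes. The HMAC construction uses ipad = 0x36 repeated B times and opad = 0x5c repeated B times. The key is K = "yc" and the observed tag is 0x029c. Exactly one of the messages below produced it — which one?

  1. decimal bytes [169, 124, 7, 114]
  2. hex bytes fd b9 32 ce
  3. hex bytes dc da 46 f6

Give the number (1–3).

2

Key "yc" = 79 63 is 2 bytes ≤ B = 7; zero-pad to 7 bytes: K' = 79 63 00 00 00 00 00.
K' ⊕ ipad = 4f 55 36 36 36 36 36; K' ⊕ opad = 25 3f 5c 5c 5c 5c 5c.
m1: inner = H(4f 55 36 36 36 36 36 a9 7c 07 72) = 03 50; tag = H(25 3f 5c 5c 5c 5c 5c 03 50) = 0283
m2: inner = H(4f 55 36 36 36 36 36 fd b9 32 ce) = 04 68; tag = H(25 3f 5c 5c 5c 5c 5c 04 68) = 029c ← matches
m3: inner = H(4f 55 36 36 36 36 36 dc da 46 f6) = 04 a4; tag = H(25 3f 5c 5c 5c 5c 5c 04 a4) = 02d8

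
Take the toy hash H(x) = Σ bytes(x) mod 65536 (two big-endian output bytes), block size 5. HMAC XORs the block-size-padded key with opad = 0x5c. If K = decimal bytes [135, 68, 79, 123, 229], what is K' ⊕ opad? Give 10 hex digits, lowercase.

Key decimal bytes [135, 68, 79, 123, 229] = 87 44 4f 7b e5 is exactly B = 5 bytes: K' = 87 44 4f 7b e5.
XOR each byte with 0x5c: 87⊕5c=db, 44⊕5c=18, 4f⊕5c=13, 7b⊕5c=27, e5⊕5c=b9.

db181327b9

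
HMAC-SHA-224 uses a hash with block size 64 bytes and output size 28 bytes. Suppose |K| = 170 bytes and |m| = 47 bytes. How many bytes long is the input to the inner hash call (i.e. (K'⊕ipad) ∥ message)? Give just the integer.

111

Key is 170 > 64 bytes, so it is hashed to 28 bytes then zero-padded to 64: |K'| = 64.
Inner input = (K'⊕ipad) ∥ m → 64 + 47 = 111 bytes.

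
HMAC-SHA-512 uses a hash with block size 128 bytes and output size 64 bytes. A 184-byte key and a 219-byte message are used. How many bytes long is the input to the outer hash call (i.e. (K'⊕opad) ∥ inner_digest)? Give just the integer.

192

Key is 184 > 128 bytes, so it is hashed to 64 bytes then zero-padded to 128: |K'| = 128.
Outer input = (K'⊕opad) ∥ H(inner) → 128 + 64 = 192 bytes.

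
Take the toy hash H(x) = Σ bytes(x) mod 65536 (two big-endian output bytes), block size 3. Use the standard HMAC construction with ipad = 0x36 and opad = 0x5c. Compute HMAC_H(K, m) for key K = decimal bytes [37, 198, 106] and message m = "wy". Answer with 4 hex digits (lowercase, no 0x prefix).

Key decimal bytes [37, 198, 106] = 25 c6 6a is exactly B = 3 bytes: K' = 25 c6 6a.
K' ⊕ ipad = 13 f0 5c.  K' ⊕ opad = 79 9a 36.
Inner input = (K'⊕ipad) ∥ m = 13 f0 5c ∥ 77 79.
Inner hash: sum = 19+240+92+119+121 = 591 → 02 4f.
Outer input = (K'⊕opad) ∥ inner = 79 9a 36 ∥ 02 4f.
Outer hash (tag): sum = 121+154+54+2+79 = 410 → 01 9a.

019a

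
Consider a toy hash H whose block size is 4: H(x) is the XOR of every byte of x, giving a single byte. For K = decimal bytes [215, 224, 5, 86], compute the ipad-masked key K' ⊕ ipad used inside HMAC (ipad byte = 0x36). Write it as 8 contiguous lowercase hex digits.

Key decimal bytes [215, 224, 5, 86] = d7 e0 05 56 is exactly B = 4 bytes: K' = d7 e0 05 56.
XOR each byte with 0x36: d7⊕36=e1, e0⊕36=d6, 05⊕36=33, 56⊕36=60.

e1d63360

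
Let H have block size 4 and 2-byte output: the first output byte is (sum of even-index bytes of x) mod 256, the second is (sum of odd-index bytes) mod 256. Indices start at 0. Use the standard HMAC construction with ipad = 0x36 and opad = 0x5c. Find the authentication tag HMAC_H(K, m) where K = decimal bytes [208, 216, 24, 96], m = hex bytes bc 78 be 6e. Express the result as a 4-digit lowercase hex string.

Key decimal bytes [208, 216, 24, 96] = d0 d8 18 60 is exactly B = 4 bytes: K' = d0 d8 18 60.
K' ⊕ ipad = e6 ee 2e 56.  K' ⊕ opad = 8c 84 44 3c.
Inner input = (K'⊕ipad) ∥ m = e6 ee 2e 56 ∥ bc 78 be 6e.
Inner hash: even-index sum = 654 mod 256 = 142; odd-index sum = 554 mod 256 = 42 → 8e 2a.
Outer input = (K'⊕opad) ∥ inner = 8c 84 44 3c ∥ 8e 2a.
Outer hash (tag): even-index sum = 350 mod 256 = 94; odd-index sum = 234 mod 256 = 234 → 5e ea.

5eea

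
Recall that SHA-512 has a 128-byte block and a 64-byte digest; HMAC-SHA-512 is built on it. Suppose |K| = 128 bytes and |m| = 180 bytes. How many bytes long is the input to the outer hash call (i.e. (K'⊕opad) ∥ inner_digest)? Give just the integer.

Key is 128 ≤ 128 bytes, zero-padded: |K'| = 128.
Outer input = (K'⊕opad) ∥ H(inner) → 128 + 64 = 192 bytes.

192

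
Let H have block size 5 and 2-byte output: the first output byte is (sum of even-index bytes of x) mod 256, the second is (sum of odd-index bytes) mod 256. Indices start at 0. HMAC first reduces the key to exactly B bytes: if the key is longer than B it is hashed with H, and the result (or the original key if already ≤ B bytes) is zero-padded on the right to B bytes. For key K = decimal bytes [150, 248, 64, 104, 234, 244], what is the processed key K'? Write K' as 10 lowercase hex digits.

c054000000

|K| = 6 > B = 5, so first hash the key.
H(K): even-index sum = 448 mod 256 = 192; odd-index sum = 596 mod 256 = 84 → c0 54.
Zero-pad H(K) = c0 54 to 5 bytes: K' = c0 54 00 00 00.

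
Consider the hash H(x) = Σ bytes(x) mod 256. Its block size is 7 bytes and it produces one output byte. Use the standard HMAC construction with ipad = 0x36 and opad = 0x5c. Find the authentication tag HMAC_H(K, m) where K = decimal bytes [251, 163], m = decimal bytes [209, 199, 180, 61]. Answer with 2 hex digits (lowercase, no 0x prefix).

6b

Key decimal bytes [251, 163] = fb a3 is 2 bytes ≤ B = 7; zero-pad to 7 bytes: K' = fb a3 00 00 00 00 00.
K' ⊕ ipad = cd 95 36 36 36 36 36.  K' ⊕ opad = a7 ff 5c 5c 5c 5c 5c.
Inner input = (K'⊕ipad) ∥ m = cd 95 36 36 36 36 36 ∥ d1 c7 b4 3d.
Inner hash: sum = 205+149+54+54+54+54+54+209+199+180+61 = 1273; mod 256 = 249 → f9.
Outer input = (K'⊕opad) ∥ inner = a7 ff 5c 5c 5c 5c 5c ∥ f9.
Outer hash (tag): sum = 167+255+92+92+92+92+92+249 = 1131; mod 256 = 107 → 6b.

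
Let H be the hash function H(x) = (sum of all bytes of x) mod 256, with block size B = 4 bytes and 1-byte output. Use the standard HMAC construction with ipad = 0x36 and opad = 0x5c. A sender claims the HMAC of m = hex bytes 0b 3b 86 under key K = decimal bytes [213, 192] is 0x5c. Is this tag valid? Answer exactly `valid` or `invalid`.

Key decimal bytes [213, 192] = d5 c0 is 2 bytes ≤ B = 4; zero-pad to 4 bytes: K' = d5 c0 00 00.
K' ⊕ ipad = e3 f6 36 36; K' ⊕ opad = 89 9c 5c 5c.
Inner hash: sum = 227+246+54+54+11+59+134 = 785; mod 256 = 17 → 11.
Outer hash (recomputed tag): sum = 137+156+92+92+17 = 494; mod 256 = 238 → ee.
Recomputed tag = ee; claimed = 5c → mismatch.

invalid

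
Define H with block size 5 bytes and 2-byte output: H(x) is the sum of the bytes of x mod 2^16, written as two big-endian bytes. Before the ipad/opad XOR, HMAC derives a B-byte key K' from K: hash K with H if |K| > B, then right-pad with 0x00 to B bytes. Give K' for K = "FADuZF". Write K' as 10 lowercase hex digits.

01e0000000

|K| = 6 > B = 5, so first hash the key.
H(K): sum = 70+65+68+117+90+70 = 480 → 01 e0.
Zero-pad H(K) = 01 e0 to 5 bytes: K' = 01 e0 00 00 00.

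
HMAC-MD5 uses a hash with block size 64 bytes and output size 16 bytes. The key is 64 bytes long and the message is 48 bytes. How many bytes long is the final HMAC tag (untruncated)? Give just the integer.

The tag is one MD5 digest: 16 bytes.

16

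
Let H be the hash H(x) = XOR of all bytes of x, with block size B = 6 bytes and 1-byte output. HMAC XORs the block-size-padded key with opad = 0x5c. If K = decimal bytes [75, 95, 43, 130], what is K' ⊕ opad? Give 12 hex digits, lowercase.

170377de5c5c

Key decimal bytes [75, 95, 43, 130] = 4b 5f 2b 82 is 4 bytes ≤ B = 6; zero-pad to 6 bytes: K' = 4b 5f 2b 82 00 00.
XOR each byte with 0x5c: 4b⊕5c=17, 5f⊕5c=03, 2b⊕5c=77, 82⊕5c=de, 00⊕5c=5c, 00⊕5c=5c.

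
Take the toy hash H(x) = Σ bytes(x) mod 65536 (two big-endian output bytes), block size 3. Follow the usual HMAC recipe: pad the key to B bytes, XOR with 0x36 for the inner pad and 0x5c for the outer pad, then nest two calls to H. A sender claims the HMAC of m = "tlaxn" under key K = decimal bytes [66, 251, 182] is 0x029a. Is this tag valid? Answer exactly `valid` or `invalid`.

Key decimal bytes [66, 251, 182] = 42 fb b6 is exactly B = 3 bytes: K' = 42 fb b6.
K' ⊕ ipad = 74 cd 80; K' ⊕ opad = 1e a7 ea.
Inner hash: sum = 116+205+128+116+108+97+120+110 = 1000 → 03 e8.
Outer hash (recomputed tag): sum = 30+167+234+3+232 = 666 → 02 9a.
Recomputed tag = 029a; claimed = 029a → match.

valid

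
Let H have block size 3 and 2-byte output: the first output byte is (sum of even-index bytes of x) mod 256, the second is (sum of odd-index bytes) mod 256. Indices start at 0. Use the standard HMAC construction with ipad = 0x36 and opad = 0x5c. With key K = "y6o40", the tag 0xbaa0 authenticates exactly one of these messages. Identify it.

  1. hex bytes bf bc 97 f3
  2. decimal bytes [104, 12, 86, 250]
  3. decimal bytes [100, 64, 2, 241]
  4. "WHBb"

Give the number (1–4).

Key "y6o40" = 79 36 6f 34 30 is 5 bytes > B = 3, so hash it first: H(key) = 18 6a, then zero-pad to 3 bytes: K' = 18 6a 00.
K' ⊕ ipad = 2e 5c 36; K' ⊕ opad = 44 36 5c.
m1: inner = H(2e 5c 36 bf bc 97 f3) = 13 b2; tag = H(44 36 5c 13 b2) = 5249
m2: inner = H(2e 5c 36 68 0c 56 fa) = 6a 1a; tag = H(44 36 5c 6a 1a) = baa0 ← matches
m3: inner = H(2e 5c 36 64 40 02 f1) = 95 c2; tag = H(44 36 5c 95 c2) = 62cb
m4: inner = H(2e 5c 36 57 48 42 62) = 0e f5; tag = H(44 36 5c 0e f5) = 9544

2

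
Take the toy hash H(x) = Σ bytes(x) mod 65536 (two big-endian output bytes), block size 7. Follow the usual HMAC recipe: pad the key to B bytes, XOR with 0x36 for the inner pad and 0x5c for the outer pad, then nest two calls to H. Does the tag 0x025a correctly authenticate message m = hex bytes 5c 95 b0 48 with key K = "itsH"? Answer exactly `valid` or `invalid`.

Key "itsH" = 69 74 73 48 is 4 bytes ≤ B = 7; zero-pad to 7 bytes: K' = 69 74 73 48 00 00 00.
K' ⊕ ipad = 5f 42 45 7e 36 36 36; K' ⊕ opad = 35 28 2f 14 5c 5c 5c.
Inner hash: sum = 95+66+69+126+54+54+54+92+149+176+72 = 1007 → 03 ef.
Outer hash (recomputed tag): sum = 53+40+47+20+92+92+92+3+239 = 678 → 02 a6.
Recomputed tag = 02a6; claimed = 025a → mismatch.

invalid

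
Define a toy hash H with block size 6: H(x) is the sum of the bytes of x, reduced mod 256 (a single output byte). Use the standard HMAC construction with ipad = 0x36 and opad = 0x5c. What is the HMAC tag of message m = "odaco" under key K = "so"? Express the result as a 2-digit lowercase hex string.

Key "so" = 73 6f is 2 bytes ≤ B = 6; zero-pad to 6 bytes: K' = 73 6f 00 00 00 00.
K' ⊕ ipad = 45 59 36 36 36 36.  K' ⊕ opad = 2f 33 5c 5c 5c 5c.
Inner input = (K'⊕ipad) ∥ m = 45 59 36 36 36 36 ∥ 6f 64 61 63 6f.
Inner hash: sum = 69+89+54+54+54+54+111+100+97+99+111 = 892; mod 256 = 124 → 7c.
Outer input = (K'⊕opad) ∥ inner = 2f 33 5c 5c 5c 5c ∥ 7c.
Outer hash (tag): sum = 47+51+92+92+92+92+124 = 590; mod 256 = 78 → 4e.

4e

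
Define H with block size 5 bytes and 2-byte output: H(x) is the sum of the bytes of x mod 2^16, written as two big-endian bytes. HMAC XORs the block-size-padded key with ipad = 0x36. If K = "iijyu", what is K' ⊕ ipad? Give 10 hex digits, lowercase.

5f5f5c4f43

Key "iijyu" = 69 69 6a 79 75 is exactly B = 5 bytes: K' = 69 69 6a 79 75.
XOR each byte with 0x36: 69⊕36=5f, 69⊕36=5f, 6a⊕36=5c, 79⊕36=4f, 75⊕36=43.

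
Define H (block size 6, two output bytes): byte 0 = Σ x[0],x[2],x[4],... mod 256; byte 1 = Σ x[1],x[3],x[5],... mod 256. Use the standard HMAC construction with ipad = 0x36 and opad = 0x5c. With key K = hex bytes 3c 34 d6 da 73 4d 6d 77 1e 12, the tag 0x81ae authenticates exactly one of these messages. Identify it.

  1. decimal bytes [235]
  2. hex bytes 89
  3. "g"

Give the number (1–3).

Key hex bytes 3c 34 d6 da 73 4d 6d 77 1e 12 is 10 bytes > B = 6, so hash it first: H(key) = 10 e4, then zero-pad to 6 bytes: K' = 10 e4 00 00 00 00.
K' ⊕ ipad = 26 d2 36 36 36 36; K' ⊕ opad = 4c b8 5c 5c 5c 5c.
m1: inner = H(26 d2 36 36 36 36 eb) = 7d 3e; tag = H(4c b8 5c 5c 5c 5c 7d 3e) = 81ae ← matches
m2: inner = H(26 d2 36 36 36 36 89) = 1b 3e; tag = H(4c b8 5c 5c 5c 5c 1b 3e) = 1fae
m3: inner = H(26 d2 36 36 36 36 67) = f9 3e; tag = H(4c b8 5c 5c 5c 5c f9 3e) = fdae

1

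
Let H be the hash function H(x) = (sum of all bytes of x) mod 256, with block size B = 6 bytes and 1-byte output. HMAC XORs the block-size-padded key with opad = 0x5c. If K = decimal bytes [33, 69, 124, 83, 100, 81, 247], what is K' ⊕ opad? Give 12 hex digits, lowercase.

Key decimal bytes [33, 69, 124, 83, 100, 81, 247] = 21 45 7c 53 64 51 f7 is 7 bytes > B = 6, so hash it first: H(key) = e1, then zero-pad to 6 bytes: K' = e1 00 00 00 00 00.
XOR each byte with 0x5c: e1⊕5c=bd, 00⊕5c=5c, 00⊕5c=5c, 00⊕5c=5c, 00⊕5c=5c, 00⊕5c=5c.

bd5c5c5c5c5c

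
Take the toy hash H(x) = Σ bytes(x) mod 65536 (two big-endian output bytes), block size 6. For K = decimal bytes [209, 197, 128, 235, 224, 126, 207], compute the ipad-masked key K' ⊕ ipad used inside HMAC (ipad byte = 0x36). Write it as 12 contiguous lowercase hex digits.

Key decimal bytes [209, 197, 128, 235, 224, 126, 207] = d1 c5 80 eb e0 7e cf is 7 bytes > B = 6, so hash it first: H(key) = 05 2e, then zero-pad to 6 bytes: K' = 05 2e 00 00 00 00.
XOR each byte with 0x36: 05⊕36=33, 2e⊕36=18, 00⊕36=36, 00⊕36=36, 00⊕36=36, 00⊕36=36.

331836363636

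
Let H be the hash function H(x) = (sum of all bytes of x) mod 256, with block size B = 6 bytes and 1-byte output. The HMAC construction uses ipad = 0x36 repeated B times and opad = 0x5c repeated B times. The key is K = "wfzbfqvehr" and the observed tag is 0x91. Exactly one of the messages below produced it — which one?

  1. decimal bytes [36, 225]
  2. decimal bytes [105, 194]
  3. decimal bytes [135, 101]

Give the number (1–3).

2

Key "wfzbfqvehr" = 77 66 7a 62 66 71 76 65 68 72 is 10 bytes > B = 6, so hash it first: H(key) = 45, then zero-pad to 6 bytes: K' = 45 00 00 00 00 00.
K' ⊕ ipad = 73 36 36 36 36 36; K' ⊕ opad = 19 5c 5c 5c 5c 5c.
m1: inner = H(73 36 36 36 36 36 24 e1) = 86; tag = H(19 5c 5c 5c 5c 5c 86) = 6b
m2: inner = H(73 36 36 36 36 36 69 c2) = ac; tag = H(19 5c 5c 5c 5c 5c ac) = 91 ← matches
m3: inner = H(73 36 36 36 36 36 87 65) = 6d; tag = H(19 5c 5c 5c 5c 5c 6d) = 52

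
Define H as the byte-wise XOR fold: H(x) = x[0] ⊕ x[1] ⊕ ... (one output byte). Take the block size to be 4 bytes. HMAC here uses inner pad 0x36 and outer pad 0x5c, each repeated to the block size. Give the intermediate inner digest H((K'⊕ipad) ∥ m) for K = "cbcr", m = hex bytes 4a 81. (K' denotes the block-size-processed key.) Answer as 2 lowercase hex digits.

Key "cbcr" = 63 62 63 72 is exactly B = 4 bytes: K' = 63 62 63 72.
K' ⊕ ipad = 55 54 55 44.
Inner input = 55 54 55 44 ∥ 4a 81.
Inner hash: XOR 55⊕54⊕55⊕44⊕4a⊕81 = db.

db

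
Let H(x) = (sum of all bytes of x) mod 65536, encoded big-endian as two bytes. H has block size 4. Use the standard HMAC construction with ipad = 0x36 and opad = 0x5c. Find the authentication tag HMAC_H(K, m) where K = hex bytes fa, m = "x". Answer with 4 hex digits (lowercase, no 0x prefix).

Key hex bytes fa is 1 byte ≤ B = 4; zero-pad to 4 bytes: K' = fa 00 00 00.
K' ⊕ ipad = cc 36 36 36.  K' ⊕ opad = a6 5c 5c 5c.
Inner input = (K'⊕ipad) ∥ m = cc 36 36 36 ∥ 78.
Inner hash: sum = 204+54+54+54+120 = 486 → 01 e6.
Outer input = (K'⊕opad) ∥ inner = a6 5c 5c 5c ∥ 01 e6.
Outer hash (tag): sum = 166+92+92+92+1+230 = 673 → 02 a1.

02a1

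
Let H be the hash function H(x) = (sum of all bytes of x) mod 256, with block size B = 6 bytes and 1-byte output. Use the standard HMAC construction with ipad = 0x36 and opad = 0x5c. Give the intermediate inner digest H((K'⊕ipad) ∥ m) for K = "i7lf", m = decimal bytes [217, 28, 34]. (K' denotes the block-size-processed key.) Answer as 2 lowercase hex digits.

8d

Key "i7lf" = 69 37 6c 66 is 4 bytes ≤ B = 6; zero-pad to 6 bytes: K' = 69 37 6c 66 00 00.
K' ⊕ ipad = 5f 01 5a 50 36 36.
Inner input = 5f 01 5a 50 36 36 ∥ d9 1c 22.
Inner hash: sum = 95+1+90+80+54+54+217+28+34 = 653; mod 256 = 141 → 8d.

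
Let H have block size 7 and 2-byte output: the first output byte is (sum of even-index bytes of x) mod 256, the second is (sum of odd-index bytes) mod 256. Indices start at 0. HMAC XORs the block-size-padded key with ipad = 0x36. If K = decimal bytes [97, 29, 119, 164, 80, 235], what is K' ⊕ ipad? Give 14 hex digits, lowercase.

Key decimal bytes [97, 29, 119, 164, 80, 235] = 61 1d 77 a4 50 eb is 6 bytes ≤ B = 7; zero-pad to 7 bytes: K' = 61 1d 77 a4 50 eb 00.
XOR each byte with 0x36: 61⊕36=57, 1d⊕36=2b, 77⊕36=41, a4⊕36=92, 50⊕36=66, eb⊕36=dd, 00⊕36=36.

572b419266dd36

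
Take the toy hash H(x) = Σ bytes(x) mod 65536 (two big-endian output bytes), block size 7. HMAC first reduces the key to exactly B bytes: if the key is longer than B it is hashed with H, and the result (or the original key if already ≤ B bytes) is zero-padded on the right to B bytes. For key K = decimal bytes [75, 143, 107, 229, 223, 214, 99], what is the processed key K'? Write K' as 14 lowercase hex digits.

4b8f6be5dfd663

Key decimal bytes [75, 143, 107, 229, 223, 214, 99] = 4b 8f 6b e5 df d6 63 is exactly B = 7 bytes: K' = 4b 8f 6b e5 df d6 63.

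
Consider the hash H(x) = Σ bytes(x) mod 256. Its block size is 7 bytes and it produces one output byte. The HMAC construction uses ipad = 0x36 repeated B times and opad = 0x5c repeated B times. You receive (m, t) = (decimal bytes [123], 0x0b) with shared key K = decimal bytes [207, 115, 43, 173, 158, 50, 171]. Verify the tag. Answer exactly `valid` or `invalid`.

Key decimal bytes [207, 115, 43, 173, 158, 50, 171] = cf 73 2b ad 9e 32 ab is exactly B = 7 bytes: K' = cf 73 2b ad 9e 32 ab.
K' ⊕ ipad = f9 45 1d 9b a8 04 9d; K' ⊕ opad = 93 2f 77 f1 c2 6e f7.
Inner hash: sum = 249+69+29+155+168+4+157+123 = 954; mod 256 = 186 → ba.
Outer hash (recomputed tag): sum = 147+47+119+241+194+110+247+186 = 1291; mod 256 = 11 → 0b.
Recomputed tag = 0b; claimed = 0b → match.

valid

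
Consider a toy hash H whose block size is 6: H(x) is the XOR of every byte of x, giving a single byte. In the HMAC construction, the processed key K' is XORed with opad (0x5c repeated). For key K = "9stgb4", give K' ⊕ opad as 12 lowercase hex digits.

652f283b3e68

Key "9stgb4" = 39 73 74 67 62 34 is exactly B = 6 bytes: K' = 39 73 74 67 62 34.
XOR each byte with 0x5c: 39⊕5c=65, 73⊕5c=2f, 74⊕5c=28, 67⊕5c=3b, 62⊕5c=3e, 34⊕5c=68.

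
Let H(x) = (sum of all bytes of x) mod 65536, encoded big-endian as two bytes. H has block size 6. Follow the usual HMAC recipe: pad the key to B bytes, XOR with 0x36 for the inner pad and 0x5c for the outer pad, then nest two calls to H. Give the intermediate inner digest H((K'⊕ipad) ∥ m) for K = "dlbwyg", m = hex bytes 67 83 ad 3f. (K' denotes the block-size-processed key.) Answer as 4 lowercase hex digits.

Key "dlbwyg" = 64 6c 62 77 79 67 is exactly B = 6 bytes: K' = 64 6c 62 77 79 67.
K' ⊕ ipad = 52 5a 54 41 4f 51.
Inner input = 52 5a 54 41 4f 51 ∥ 67 83 ad 3f.
Inner hash: sum = 82+90+84+65+79+81+103+131+173+63 = 951 → 03 b7.

03b7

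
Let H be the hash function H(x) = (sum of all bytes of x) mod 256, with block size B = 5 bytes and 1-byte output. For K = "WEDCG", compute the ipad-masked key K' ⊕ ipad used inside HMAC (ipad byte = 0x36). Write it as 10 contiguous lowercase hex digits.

Key "WEDCG" = 57 45 44 43 47 is exactly B = 5 bytes: K' = 57 45 44 43 47.
XOR each byte with 0x36: 57⊕36=61, 45⊕36=73, 44⊕36=72, 43⊕36=75, 47⊕36=71.

6173727571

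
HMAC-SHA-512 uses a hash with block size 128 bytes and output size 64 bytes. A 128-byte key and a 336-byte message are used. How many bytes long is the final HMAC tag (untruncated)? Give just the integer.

64

The tag is one SHA-512 digest: 64 bytes.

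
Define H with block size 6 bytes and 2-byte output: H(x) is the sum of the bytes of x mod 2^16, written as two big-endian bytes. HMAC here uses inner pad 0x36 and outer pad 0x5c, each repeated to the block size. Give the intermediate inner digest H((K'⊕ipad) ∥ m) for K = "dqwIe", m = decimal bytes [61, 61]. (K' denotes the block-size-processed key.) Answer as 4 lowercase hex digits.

Key "dqwIe" = 64 71 77 49 65 is 5 bytes ≤ B = 6; zero-pad to 6 bytes: K' = 64 71 77 49 65 00.
K' ⊕ ipad = 52 47 41 7f 53 36.
Inner input = 52 47 41 7f 53 36 ∥ 3d 3d.
Inner hash: sum = 82+71+65+127+83+54+61+61 = 604 → 02 5c.

025c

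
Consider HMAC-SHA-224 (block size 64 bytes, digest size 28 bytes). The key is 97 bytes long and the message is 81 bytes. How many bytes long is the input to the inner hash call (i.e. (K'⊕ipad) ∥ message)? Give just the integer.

145

Key is 97 > 64 bytes, so it is hashed to 28 bytes then zero-padded to 64: |K'| = 64.
Inner input = (K'⊕ipad) ∥ m → 64 + 81 = 145 bytes.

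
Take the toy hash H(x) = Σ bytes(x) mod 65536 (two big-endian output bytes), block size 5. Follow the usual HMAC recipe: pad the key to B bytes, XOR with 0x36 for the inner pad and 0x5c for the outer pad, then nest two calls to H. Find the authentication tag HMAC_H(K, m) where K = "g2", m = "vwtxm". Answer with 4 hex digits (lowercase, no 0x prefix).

01fd

Key "g2" = 67 32 is 2 bytes ≤ B = 5; zero-pad to 5 bytes: K' = 67 32 00 00 00.
K' ⊕ ipad = 51 04 36 36 36.  K' ⊕ opad = 3b 6e 5c 5c 5c.
Inner input = (K'⊕ipad) ∥ m = 51 04 36 36 36 ∥ 76 77 74 78 6d.
Inner hash: sum = 81+4+54+54+54+118+119+116+120+109 = 829 → 03 3d.
Outer input = (K'⊕opad) ∥ inner = 3b 6e 5c 5c 5c ∥ 03 3d.
Outer hash (tag): sum = 59+110+92+92+92+3+61 = 509 → 01 fd.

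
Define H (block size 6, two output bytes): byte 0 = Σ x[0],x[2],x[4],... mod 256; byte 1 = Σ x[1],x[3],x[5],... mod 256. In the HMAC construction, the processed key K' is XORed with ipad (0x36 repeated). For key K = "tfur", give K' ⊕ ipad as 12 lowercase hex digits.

Key "tfur" = 74 66 75 72 is 4 bytes ≤ B = 6; zero-pad to 6 bytes: K' = 74 66 75 72 00 00.
XOR each byte with 0x36: 74⊕36=42, 66⊕36=50, 75⊕36=43, 72⊕36=44, 00⊕36=36, 00⊕36=36.

425043443636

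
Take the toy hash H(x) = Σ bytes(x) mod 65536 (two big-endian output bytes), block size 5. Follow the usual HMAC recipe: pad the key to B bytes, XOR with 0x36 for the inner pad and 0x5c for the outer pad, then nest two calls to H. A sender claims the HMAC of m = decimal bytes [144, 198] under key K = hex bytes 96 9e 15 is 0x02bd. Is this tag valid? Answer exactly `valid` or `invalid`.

valid

Key hex bytes 96 9e 15 is 3 bytes ≤ B = 5; zero-pad to 5 bytes: K' = 96 9e 15 00 00.
K' ⊕ ipad = a0 a8 23 36 36; K' ⊕ opad = ca c2 49 5c 5c.
Inner hash: sum = 160+168+35+54+54+144+198 = 813 → 03 2d.
Outer hash (recomputed tag): sum = 202+194+73+92+92+3+45 = 701 → 02 bd.
Recomputed tag = 02bd; claimed = 02bd → match.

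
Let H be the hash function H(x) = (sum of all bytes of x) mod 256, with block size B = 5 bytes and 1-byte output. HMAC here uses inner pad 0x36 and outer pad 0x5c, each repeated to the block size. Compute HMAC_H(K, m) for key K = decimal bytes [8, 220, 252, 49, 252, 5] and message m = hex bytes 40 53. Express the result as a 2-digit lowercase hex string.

Key decimal bytes [8, 220, 252, 49, 252, 5] = 08 dc fc 31 fc 05 is 6 bytes > B = 5, so hash it first: H(key) = 12, then zero-pad to 5 bytes: K' = 12 00 00 00 00.
K' ⊕ ipad = 24 36 36 36 36.  K' ⊕ opad = 4e 5c 5c 5c 5c.
Inner input = (K'⊕ipad) ∥ m = 24 36 36 36 36 ∥ 40 53.
Inner hash: sum = 36+54+54+54+54+64+83 = 399; mod 256 = 143 → 8f.
Outer input = (K'⊕opad) ∥ inner = 4e 5c 5c 5c 5c ∥ 8f.
Outer hash (tag): sum = 78+92+92+92+92+143 = 589; mod 256 = 77 → 4d.

4d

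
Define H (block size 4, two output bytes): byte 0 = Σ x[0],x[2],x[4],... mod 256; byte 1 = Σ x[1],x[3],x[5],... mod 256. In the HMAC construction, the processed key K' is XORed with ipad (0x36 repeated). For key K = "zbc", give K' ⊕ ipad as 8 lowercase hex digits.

Key "zbc" = 7a 62 63 is 3 bytes ≤ B = 4; zero-pad to 4 bytes: K' = 7a 62 63 00.
XOR each byte with 0x36: 7a⊕36=4c, 62⊕36=54, 63⊕36=55, 00⊕36=36.

4c545536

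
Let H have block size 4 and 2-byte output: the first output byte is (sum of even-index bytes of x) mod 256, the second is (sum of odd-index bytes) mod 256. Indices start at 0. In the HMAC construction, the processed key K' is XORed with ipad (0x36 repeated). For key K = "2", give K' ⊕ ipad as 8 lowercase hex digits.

Key "2" = 32 is 1 byte ≤ B = 4; zero-pad to 4 bytes: K' = 32 00 00 00.
XOR each byte with 0x36: 32⊕36=04, 00⊕36=36, 00⊕36=36, 00⊕36=36.

04363636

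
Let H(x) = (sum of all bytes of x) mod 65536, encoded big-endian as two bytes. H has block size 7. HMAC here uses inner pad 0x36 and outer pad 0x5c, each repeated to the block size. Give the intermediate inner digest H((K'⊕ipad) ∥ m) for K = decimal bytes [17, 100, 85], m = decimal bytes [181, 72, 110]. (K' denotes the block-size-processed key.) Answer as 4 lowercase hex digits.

031f

Key decimal bytes [17, 100, 85] = 11 64 55 is 3 bytes ≤ B = 7; zero-pad to 7 bytes: K' = 11 64 55 00 00 00 00.
K' ⊕ ipad = 27 52 63 36 36 36 36.
Inner input = 27 52 63 36 36 36 36 ∥ b5 48 6e.
Inner hash: sum = 39+82+99+54+54+54+54+181+72+110 = 799 → 03 1f.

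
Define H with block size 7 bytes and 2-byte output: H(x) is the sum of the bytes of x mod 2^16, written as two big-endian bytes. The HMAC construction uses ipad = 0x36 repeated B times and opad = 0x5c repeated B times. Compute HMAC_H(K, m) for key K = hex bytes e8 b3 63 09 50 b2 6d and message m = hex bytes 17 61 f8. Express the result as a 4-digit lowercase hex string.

0412

Key hex bytes e8 b3 63 09 50 b2 6d is exactly B = 7 bytes: K' = e8 b3 63 09 50 b2 6d.
K' ⊕ ipad = de 85 55 3f 66 84 5b.  K' ⊕ opad = b4 ef 3f 55 0c ee 31.
Inner input = (K'⊕ipad) ∥ m = de 85 55 3f 66 84 5b ∥ 17 61 f8.
Inner hash: sum = 222+133+85+63+102+132+91+23+97+248 = 1196 → 04 ac.
Outer input = (K'⊕opad) ∥ inner = b4 ef 3f 55 0c ee 31 ∥ 04 ac.
Outer hash (tag): sum = 180+239+63+85+12+238+49+4+172 = 1042 → 04 12.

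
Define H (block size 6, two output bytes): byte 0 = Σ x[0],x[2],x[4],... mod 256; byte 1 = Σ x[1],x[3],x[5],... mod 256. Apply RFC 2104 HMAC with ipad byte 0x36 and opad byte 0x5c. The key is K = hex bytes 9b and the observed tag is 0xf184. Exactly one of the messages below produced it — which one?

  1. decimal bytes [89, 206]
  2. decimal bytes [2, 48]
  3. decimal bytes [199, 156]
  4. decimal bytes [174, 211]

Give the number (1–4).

Key hex bytes 9b is 1 byte ≤ B = 6; zero-pad to 6 bytes: K' = 9b 00 00 00 00 00.
K' ⊕ ipad = ad 36 36 36 36 36; K' ⊕ opad = c7 5c 5c 5c 5c 5c.
m1: inner = H(ad 36 36 36 36 36 59 ce) = 72 70; tag = H(c7 5c 5c 5c 5c 5c 72 70) = f184 ← matches
m2: inner = H(ad 36 36 36 36 36 02 30) = 1b d2; tag = H(c7 5c 5c 5c 5c 5c 1b d2) = 9ae6
m3: inner = H(ad 36 36 36 36 36 c7 9c) = e0 3e; tag = H(c7 5c 5c 5c 5c 5c e0 3e) = 5f52
m4: inner = H(ad 36 36 36 36 36 ae d3) = c7 75; tag = H(c7 5c 5c 5c 5c 5c c7 75) = 4689

1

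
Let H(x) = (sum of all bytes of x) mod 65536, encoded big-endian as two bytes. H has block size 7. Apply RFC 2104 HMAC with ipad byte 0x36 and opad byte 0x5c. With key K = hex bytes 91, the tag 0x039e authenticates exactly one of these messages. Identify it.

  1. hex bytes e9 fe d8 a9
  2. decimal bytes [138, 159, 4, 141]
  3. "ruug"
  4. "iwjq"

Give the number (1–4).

Key hex bytes 91 is 1 byte ≤ B = 7; zero-pad to 7 bytes: K' = 91 00 00 00 00 00 00.
K' ⊕ ipad = a7 36 36 36 36 36 36; K' ⊕ opad = cd 5c 5c 5c 5c 5c 5c.
m1: inner = H(a7 36 36 36 36 36 36 e9 fe d8 a9) = 05 53; tag = H(cd 5c 5c 5c 5c 5c 5c 05 53) = 034d
m2: inner = H(a7 36 36 36 36 36 36 8a 9f 04 8d) = 03 a5; tag = H(cd 5c 5c 5c 5c 5c 5c 03 a5) = 039d
m3: inner = H(a7 36 36 36 36 36 36 72 75 75 67) = 03 ae; tag = H(cd 5c 5c 5c 5c 5c 5c 03 ae) = 03a6
m4: inner = H(a7 36 36 36 36 36 36 69 77 6a 71) = 03 a6; tag = H(cd 5c 5c 5c 5c 5c 5c 03 a6) = 039e ← matches

4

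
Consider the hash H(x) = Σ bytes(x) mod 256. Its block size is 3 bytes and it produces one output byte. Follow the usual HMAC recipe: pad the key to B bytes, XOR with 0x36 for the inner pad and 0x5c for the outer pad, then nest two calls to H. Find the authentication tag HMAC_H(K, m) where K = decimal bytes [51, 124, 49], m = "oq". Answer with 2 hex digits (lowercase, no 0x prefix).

Key decimal bytes [51, 124, 49] = 33 7c 31 is exactly B = 3 bytes: K' = 33 7c 31.
K' ⊕ ipad = 05 4a 07.  K' ⊕ opad = 6f 20 6d.
Inner input = (K'⊕ipad) ∥ m = 05 4a 07 ∥ 6f 71.
Inner hash: sum = 5+74+7+111+113 = 310; mod 256 = 54 → 36.
Outer input = (K'⊕opad) ∥ inner = 6f 20 6d ∥ 36.
Outer hash (tag): sum = 111+32+109+54 = 306; mod 256 = 50 → 32.

32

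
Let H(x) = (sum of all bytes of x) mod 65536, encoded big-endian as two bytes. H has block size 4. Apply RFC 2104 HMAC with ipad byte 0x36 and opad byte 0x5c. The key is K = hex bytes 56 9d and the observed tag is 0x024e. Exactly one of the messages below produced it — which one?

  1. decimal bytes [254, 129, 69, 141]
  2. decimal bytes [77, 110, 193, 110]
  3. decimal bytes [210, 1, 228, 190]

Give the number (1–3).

Key hex bytes 56 9d is 2 bytes ≤ B = 4; zero-pad to 4 bytes: K' = 56 9d 00 00.
K' ⊕ ipad = 60 ab 36 36; K' ⊕ opad = 0a c1 5c 5c.
m1: inner = H(60 ab 36 36 fe 81 45 8d) = 03 c8; tag = H(0a c1 5c 5c 03 c8) = 024e ← matches
m2: inner = H(60 ab 36 36 4d 6e c1 6e) = 03 61; tag = H(0a c1 5c 5c 03 61) = 01e7
m3: inner = H(60 ab 36 36 d2 01 e4 be) = 03 ec; tag = H(0a c1 5c 5c 03 ec) = 0272

1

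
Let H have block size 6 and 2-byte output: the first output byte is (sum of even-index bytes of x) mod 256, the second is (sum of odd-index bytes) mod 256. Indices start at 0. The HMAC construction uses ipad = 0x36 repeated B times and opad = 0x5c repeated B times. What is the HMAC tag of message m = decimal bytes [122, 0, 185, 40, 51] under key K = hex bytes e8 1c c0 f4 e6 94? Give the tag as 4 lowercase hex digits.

1466

Key hex bytes e8 1c c0 f4 e6 94 is exactly B = 6 bytes: K' = e8 1c c0 f4 e6 94.
K' ⊕ ipad = de 2a f6 c2 d0 a2.  K' ⊕ opad = b4 40 9c a8 ba c8.
Inner input = (K'⊕ipad) ∥ m = de 2a f6 c2 d0 a2 ∥ 7a 00 b9 28 33.
Inner hash: even-index sum = 1034 mod 256 = 10; odd-index sum = 438 mod 256 = 182 → 0a b6.
Outer input = (K'⊕opad) ∥ inner = b4 40 9c a8 ba c8 ∥ 0a b6.
Outer hash (tag): even-index sum = 532 mod 256 = 20; odd-index sum = 614 mod 256 = 102 → 14 66.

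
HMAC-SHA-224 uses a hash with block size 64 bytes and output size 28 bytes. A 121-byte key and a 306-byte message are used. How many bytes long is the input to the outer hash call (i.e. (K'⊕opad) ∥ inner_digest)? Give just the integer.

92

Key is 121 > 64 bytes, so it is hashed to 28 bytes then zero-padded to 64: |K'| = 64.
Outer input = (K'⊕opad) ∥ H(inner) → 64 + 28 = 92 bytes.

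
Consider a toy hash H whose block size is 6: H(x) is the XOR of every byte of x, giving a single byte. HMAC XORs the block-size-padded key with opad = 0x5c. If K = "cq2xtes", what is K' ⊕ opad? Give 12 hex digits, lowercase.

665c5c5c5c5c

Key "cq2xtes" = 63 71 32 78 74 65 73 is 7 bytes > B = 6, so hash it first: H(key) = 3a, then zero-pad to 6 bytes: K' = 3a 00 00 00 00 00.
XOR each byte with 0x5c: 3a⊕5c=66, 00⊕5c=5c, 00⊕5c=5c, 00⊕5c=5c, 00⊕5c=5c, 00⊕5c=5c.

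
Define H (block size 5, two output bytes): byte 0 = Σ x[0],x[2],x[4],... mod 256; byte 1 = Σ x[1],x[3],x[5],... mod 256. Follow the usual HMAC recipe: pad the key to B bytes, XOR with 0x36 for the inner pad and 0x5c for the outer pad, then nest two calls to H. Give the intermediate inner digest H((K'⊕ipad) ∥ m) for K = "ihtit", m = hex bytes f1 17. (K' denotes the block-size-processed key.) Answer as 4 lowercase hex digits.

faae

Key "ihtit" = 69 68 74 69 74 is exactly B = 5 bytes: K' = 69 68 74 69 74.
K' ⊕ ipad = 5f 5e 42 5f 42.
Inner input = 5f 5e 42 5f 42 ∥ f1 17.
Inner hash: even-index sum = 250 mod 256 = 250; odd-index sum = 430 mod 256 = 174 → fa ae.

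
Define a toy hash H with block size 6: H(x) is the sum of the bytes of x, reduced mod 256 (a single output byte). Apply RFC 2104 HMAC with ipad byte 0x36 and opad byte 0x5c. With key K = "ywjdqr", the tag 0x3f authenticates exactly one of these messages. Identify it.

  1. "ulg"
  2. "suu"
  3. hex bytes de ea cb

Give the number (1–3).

Key "ywjdqr" = 79 77 6a 64 71 72 is exactly B = 6 bytes: K' = 79 77 6a 64 71 72.
K' ⊕ ipad = 4f 41 5c 52 47 44; K' ⊕ opad = 25 2b 36 38 2d 2e.
m1: inner = H(4f 41 5c 52 47 44 75 6c 67) = 11; tag = H(25 2b 36 38 2d 2e 11) = 2a
m2: inner = H(4f 41 5c 52 47 44 73 75 75) = 26; tag = H(25 2b 36 38 2d 2e 26) = 3f ← matches
m3: inner = H(4f 41 5c 52 47 44 de ea cb) = 5c; tag = H(25 2b 36 38 2d 2e 5c) = 75

2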